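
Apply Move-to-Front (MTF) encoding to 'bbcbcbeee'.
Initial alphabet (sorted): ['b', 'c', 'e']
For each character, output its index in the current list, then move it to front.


MTF encoding:
'b': index 0 in ['b', 'c', 'e'] -> ['b', 'c', 'e']
'b': index 0 in ['b', 'c', 'e'] -> ['b', 'c', 'e']
'c': index 1 in ['b', 'c', 'e'] -> ['c', 'b', 'e']
'b': index 1 in ['c', 'b', 'e'] -> ['b', 'c', 'e']
'c': index 1 in ['b', 'c', 'e'] -> ['c', 'b', 'e']
'b': index 1 in ['c', 'b', 'e'] -> ['b', 'c', 'e']
'e': index 2 in ['b', 'c', 'e'] -> ['e', 'b', 'c']
'e': index 0 in ['e', 'b', 'c'] -> ['e', 'b', 'c']
'e': index 0 in ['e', 'b', 'c'] -> ['e', 'b', 'c']


Output: [0, 0, 1, 1, 1, 1, 2, 0, 0]


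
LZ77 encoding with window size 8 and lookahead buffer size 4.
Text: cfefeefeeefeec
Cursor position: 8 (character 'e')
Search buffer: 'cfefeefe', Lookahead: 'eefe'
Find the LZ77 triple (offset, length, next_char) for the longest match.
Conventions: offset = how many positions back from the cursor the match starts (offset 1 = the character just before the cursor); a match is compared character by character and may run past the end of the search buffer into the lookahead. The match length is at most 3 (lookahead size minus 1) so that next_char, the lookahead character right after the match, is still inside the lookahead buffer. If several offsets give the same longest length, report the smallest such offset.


Try each offset into the search buffer:
  offset=1 (pos 7, char 'e'): match length 2
  offset=2 (pos 6, char 'f'): match length 0
  offset=3 (pos 5, char 'e'): match length 1
  offset=4 (pos 4, char 'e'): match length 3
  offset=5 (pos 3, char 'f'): match length 0
  offset=6 (pos 2, char 'e'): match length 1
  offset=7 (pos 1, char 'f'): match length 0
  offset=8 (pos 0, char 'c'): match length 0
Longest match has length 3 at offset 4.
next_char = character at position 8 + 3 = 11 -> 'e'

Best match: offset=4, length=3 (matching 'eef' starting at position 4)
LZ77 triple: (4, 3, 'e')


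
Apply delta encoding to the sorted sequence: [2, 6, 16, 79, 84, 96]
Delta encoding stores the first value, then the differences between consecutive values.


First value: 2
Deltas:
  6 - 2 = 4
  16 - 6 = 10
  79 - 16 = 63
  84 - 79 = 5
  96 - 84 = 12


Delta encoded: [2, 4, 10, 63, 5, 12]


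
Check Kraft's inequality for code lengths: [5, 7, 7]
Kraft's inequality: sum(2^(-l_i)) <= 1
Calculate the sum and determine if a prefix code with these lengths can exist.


Sum = 2^(-5) + 2^(-7) + 2^(-7)
    = 0.03125 + 0.0078125 + 0.0078125
    = 6/128 = 0.046875
Since 0.046875 <= 1, Kraft's inequality IS satisfied.
A prefix code with these lengths CAN exist.

Kraft sum = 0.046875. Satisfied.


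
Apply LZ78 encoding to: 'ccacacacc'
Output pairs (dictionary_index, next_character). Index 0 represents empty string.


LZ78 encoding steps:
Dictionary: {0: ''}
Step 1: w='' (idx 0), next='c' -> output (0, 'c'), add 'c' as idx 1
Step 2: w='c' (idx 1), next='a' -> output (1, 'a'), add 'ca' as idx 2
Step 3: w='ca' (idx 2), next='c' -> output (2, 'c'), add 'cac' as idx 3
Step 4: w='' (idx 0), next='a' -> output (0, 'a'), add 'a' as idx 4
Step 5: w='c' (idx 1), next='c' -> output (1, 'c'), add 'cc' as idx 5


Encoded: [(0, 'c'), (1, 'a'), (2, 'c'), (0, 'a'), (1, 'c')]


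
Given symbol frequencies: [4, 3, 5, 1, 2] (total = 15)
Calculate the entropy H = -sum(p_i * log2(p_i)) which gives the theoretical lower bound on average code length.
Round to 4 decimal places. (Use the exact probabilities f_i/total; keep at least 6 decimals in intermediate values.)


Per-symbol terms -p_i * log2(p_i) with p_i = f_i/15:
  p = 4/15 = 0.266667: log2(p) = -1.906891, -p*log2(p) = 0.508504
  p = 3/15 = 0.200000: log2(p) = -2.321928, -p*log2(p) = 0.464386
  p = 5/15 = 0.333333: log2(p) = -1.584963, -p*log2(p) = 0.528321
  p = 1/15 = 0.066667: log2(p) = -3.906891, -p*log2(p) = 0.260459
  p = 2/15 = 0.133333: log2(p) = -2.906891, -p*log2(p) = 0.387585
H = 0.508504 + 0.464386 + 0.528321 + 0.260459 + 0.387585 = 2.149255

H = 2.1493 bits/symbol


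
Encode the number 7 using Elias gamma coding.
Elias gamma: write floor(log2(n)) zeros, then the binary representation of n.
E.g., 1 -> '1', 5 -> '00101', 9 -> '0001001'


num_bits = floor(log2(7)) + 1 = 3
leading_zeros = num_bits - 1 = 2
binary(7) = 111

Elias gamma(7) = '00' + '111' = 00111 (5 bits)


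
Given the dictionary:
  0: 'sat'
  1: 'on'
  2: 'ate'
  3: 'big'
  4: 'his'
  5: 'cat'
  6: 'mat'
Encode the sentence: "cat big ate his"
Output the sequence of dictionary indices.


Look up each word in the dictionary:
  'cat' -> 5
  'big' -> 3
  'ate' -> 2
  'his' -> 4

Encoded: [5, 3, 2, 4]


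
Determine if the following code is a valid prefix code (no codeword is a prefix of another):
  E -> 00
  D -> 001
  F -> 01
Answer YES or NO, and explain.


Checking each pair (does one codeword prefix another?):
  E='00' vs D='001': prefix -- VIOLATION

NO -- this is NOT a valid prefix code. E (00) is a prefix of D (001).


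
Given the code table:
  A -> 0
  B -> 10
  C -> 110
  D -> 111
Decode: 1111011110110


Decoding:
111 -> D
10 -> B
111 -> D
10 -> B
110 -> C


Result: DBDBC


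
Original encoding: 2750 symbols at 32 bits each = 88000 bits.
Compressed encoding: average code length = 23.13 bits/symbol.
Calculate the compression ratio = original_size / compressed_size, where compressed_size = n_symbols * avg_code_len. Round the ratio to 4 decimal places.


original_size = n_symbols * orig_bits = 2750 * 32 = 88000 bits
compressed_size = n_symbols * avg_code_len = 2750 * 23.13 = 63607.5 bits
ratio = original_size / compressed_size = 88000 / 63607.5 = 1.3835

Compression ratio = 1.3835


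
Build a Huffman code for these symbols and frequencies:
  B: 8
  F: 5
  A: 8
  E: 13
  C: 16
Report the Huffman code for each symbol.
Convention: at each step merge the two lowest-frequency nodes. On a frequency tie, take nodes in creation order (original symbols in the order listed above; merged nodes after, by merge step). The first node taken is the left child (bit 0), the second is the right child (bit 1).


Huffman tree construction:
Step 1: Merge F(5) + B(8) = 13
Step 2: Merge A(8) + E(13) = 21
Step 3: Merge (F+B)(13) + C(16) = 29
Step 4: Merge (A+E)(21) + ((F+B)+C)(29) = 50
Read each symbol's code off the tree from the root (left child = 0, right child = 1).

Codes:
  B: 101 (length 3)
  F: 100 (length 3)
  A: 00 (length 2)
  E: 01 (length 2)
  C: 11 (length 2)
Average code length: 113/50 = 2.2600 bits/symbol


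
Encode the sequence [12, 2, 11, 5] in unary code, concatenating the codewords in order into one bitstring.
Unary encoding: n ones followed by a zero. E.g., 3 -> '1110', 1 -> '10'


Encode each number as n ones followed by a terminating 0:
  12 -> 1111111111110 (13 bits)
  2 -> 110 (3 bits)
  11 -> 111111111110 (12 bits)
  5 -> 111110 (6 bits)
Total length = 13 + 3 + 12 + 6 = 34 bits.

Unary([12, 2, 11, 5]) = 1111111111110110111111111110111110 (34 bits)


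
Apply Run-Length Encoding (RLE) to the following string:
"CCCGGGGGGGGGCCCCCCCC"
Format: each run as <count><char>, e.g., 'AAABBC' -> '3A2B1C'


Scanning runs left to right:
  i=0: run of 'C' x 3 -> '3C'
  i=3: run of 'G' x 9 -> '9G'
  i=12: run of 'C' x 8 -> '8C'

RLE = 3C9G8C


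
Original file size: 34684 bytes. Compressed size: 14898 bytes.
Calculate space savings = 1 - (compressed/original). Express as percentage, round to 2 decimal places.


ratio = compressed/original = 14898/34684 = 0.429535
savings = 1 - ratio = 1 - 0.429535 = 0.570465
as a percentage: 0.570465 * 100 = 57.05%

Space savings = 1 - 14898/34684 = 57.05%


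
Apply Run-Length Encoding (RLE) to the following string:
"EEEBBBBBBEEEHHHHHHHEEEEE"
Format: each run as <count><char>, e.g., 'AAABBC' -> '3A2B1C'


Scanning runs left to right:
  i=0: run of 'E' x 3 -> '3E'
  i=3: run of 'B' x 6 -> '6B'
  i=9: run of 'E' x 3 -> '3E'
  i=12: run of 'H' x 7 -> '7H'
  i=19: run of 'E' x 5 -> '5E'

RLE = 3E6B3E7H5E


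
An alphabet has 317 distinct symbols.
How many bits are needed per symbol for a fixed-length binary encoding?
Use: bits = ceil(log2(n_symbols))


log2(317) = 8.3083
Bracket: 2^8 = 256 < 317 <= 2^9 = 512
So ceil(log2(317)) = 9

bits = ceil(log2(317)) = ceil(8.3083) = 9 bits


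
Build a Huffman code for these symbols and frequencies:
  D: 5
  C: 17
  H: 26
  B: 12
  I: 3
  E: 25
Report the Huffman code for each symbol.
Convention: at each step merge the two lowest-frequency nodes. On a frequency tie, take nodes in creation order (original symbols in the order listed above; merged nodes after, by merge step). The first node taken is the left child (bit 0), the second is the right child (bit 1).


Huffman tree construction:
Step 1: Merge I(3) + D(5) = 8
Step 2: Merge (I+D)(8) + B(12) = 20
Step 3: Merge C(17) + ((I+D)+B)(20) = 37
Step 4: Merge E(25) + H(26) = 51
Step 5: Merge (C+((I+D)+B))(37) + (E+H)(51) = 88
Read each symbol's code off the tree from the root (left child = 0, right child = 1).

Codes:
  D: 0101 (length 4)
  C: 00 (length 2)
  H: 11 (length 2)
  B: 011 (length 3)
  I: 0100 (length 4)
  E: 10 (length 2)
Average code length: 204/88 = 2.3182 bits/symbol


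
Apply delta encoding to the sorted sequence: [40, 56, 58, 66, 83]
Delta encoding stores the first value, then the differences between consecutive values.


First value: 40
Deltas:
  56 - 40 = 16
  58 - 56 = 2
  66 - 58 = 8
  83 - 66 = 17


Delta encoded: [40, 16, 2, 8, 17]


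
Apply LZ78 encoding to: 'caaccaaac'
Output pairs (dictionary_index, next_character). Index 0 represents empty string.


LZ78 encoding steps:
Dictionary: {0: ''}
Step 1: w='' (idx 0), next='c' -> output (0, 'c'), add 'c' as idx 1
Step 2: w='' (idx 0), next='a' -> output (0, 'a'), add 'a' as idx 2
Step 3: w='a' (idx 2), next='c' -> output (2, 'c'), add 'ac' as idx 3
Step 4: w='c' (idx 1), next='a' -> output (1, 'a'), add 'ca' as idx 4
Step 5: w='a' (idx 2), next='a' -> output (2, 'a'), add 'aa' as idx 5
Step 6: w='c' (idx 1), end of input -> output (1, '')


Encoded: [(0, 'c'), (0, 'a'), (2, 'c'), (1, 'a'), (2, 'a'), (1, '')]


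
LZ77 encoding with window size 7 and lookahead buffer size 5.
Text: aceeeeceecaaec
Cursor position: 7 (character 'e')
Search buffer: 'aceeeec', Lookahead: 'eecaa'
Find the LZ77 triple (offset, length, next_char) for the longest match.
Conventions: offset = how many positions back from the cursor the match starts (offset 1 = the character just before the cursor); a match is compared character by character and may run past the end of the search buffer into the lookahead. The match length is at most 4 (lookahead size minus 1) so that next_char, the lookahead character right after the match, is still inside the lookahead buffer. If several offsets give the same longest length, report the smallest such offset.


Try each offset into the search buffer:
  offset=1 (pos 6, char 'c'): match length 0
  offset=2 (pos 5, char 'e'): match length 1
  offset=3 (pos 4, char 'e'): match length 3
  offset=4 (pos 3, char 'e'): match length 2
  offset=5 (pos 2, char 'e'): match length 2
  offset=6 (pos 1, char 'c'): match length 0
  offset=7 (pos 0, char 'a'): match length 0
Longest match has length 3 at offset 3.
next_char = character at position 7 + 3 = 10 -> 'a'

Best match: offset=3, length=3 (matching 'eec' starting at position 4)
LZ77 triple: (3, 3, 'a')


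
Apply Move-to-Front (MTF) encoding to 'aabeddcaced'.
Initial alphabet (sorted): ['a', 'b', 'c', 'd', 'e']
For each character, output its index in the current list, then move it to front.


MTF encoding:
'a': index 0 in ['a', 'b', 'c', 'd', 'e'] -> ['a', 'b', 'c', 'd', 'e']
'a': index 0 in ['a', 'b', 'c', 'd', 'e'] -> ['a', 'b', 'c', 'd', 'e']
'b': index 1 in ['a', 'b', 'c', 'd', 'e'] -> ['b', 'a', 'c', 'd', 'e']
'e': index 4 in ['b', 'a', 'c', 'd', 'e'] -> ['e', 'b', 'a', 'c', 'd']
'd': index 4 in ['e', 'b', 'a', 'c', 'd'] -> ['d', 'e', 'b', 'a', 'c']
'd': index 0 in ['d', 'e', 'b', 'a', 'c'] -> ['d', 'e', 'b', 'a', 'c']
'c': index 4 in ['d', 'e', 'b', 'a', 'c'] -> ['c', 'd', 'e', 'b', 'a']
'a': index 4 in ['c', 'd', 'e', 'b', 'a'] -> ['a', 'c', 'd', 'e', 'b']
'c': index 1 in ['a', 'c', 'd', 'e', 'b'] -> ['c', 'a', 'd', 'e', 'b']
'e': index 3 in ['c', 'a', 'd', 'e', 'b'] -> ['e', 'c', 'a', 'd', 'b']
'd': index 3 in ['e', 'c', 'a', 'd', 'b'] -> ['d', 'e', 'c', 'a', 'b']


Output: [0, 0, 1, 4, 4, 0, 4, 4, 1, 3, 3]


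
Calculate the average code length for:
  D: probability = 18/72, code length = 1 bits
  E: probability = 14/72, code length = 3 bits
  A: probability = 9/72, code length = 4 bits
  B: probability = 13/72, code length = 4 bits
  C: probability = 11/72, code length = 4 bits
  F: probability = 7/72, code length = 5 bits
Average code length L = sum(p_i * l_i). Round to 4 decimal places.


Weighted contributions p_i * l_i:
  D: (18/72) * 1 = 18/72
  E: (14/72) * 3 = 42/72
  A: (9/72) * 4 = 36/72
  B: (13/72) * 4 = 52/72
  C: (11/72) * 4 = 44/72
  F: (7/72) * 5 = 35/72
Sum = (18 + 42 + 36 + 52 + 44 + 35)/72 = 227/72

L = 227/72 = 3.1528 bits/symbol


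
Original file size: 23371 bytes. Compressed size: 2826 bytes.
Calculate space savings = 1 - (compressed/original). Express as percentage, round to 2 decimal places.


ratio = compressed/original = 2826/23371 = 0.120919
savings = 1 - ratio = 1 - 0.120919 = 0.879081
as a percentage: 0.879081 * 100 = 87.91%

Space savings = 1 - 2826/23371 = 87.91%


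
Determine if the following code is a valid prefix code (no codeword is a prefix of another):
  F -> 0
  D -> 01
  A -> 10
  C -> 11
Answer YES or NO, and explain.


Checking each pair (does one codeword prefix another?):
  F='0' vs D='01': prefix -- VIOLATION

NO -- this is NOT a valid prefix code. F (0) is a prefix of D (01).


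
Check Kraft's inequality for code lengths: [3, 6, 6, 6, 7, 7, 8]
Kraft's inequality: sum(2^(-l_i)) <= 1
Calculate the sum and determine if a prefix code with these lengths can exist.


Sum = 2^(-3) + 2^(-6) + 2^(-6) + 2^(-6) + 2^(-7) + 2^(-7) + 2^(-8)
    = 0.125 + 0.015625 + 0.015625 + 0.015625 + 0.0078125 + 0.0078125 + 0.00390625
    = 49/256 = 0.19140625
Since 0.19140625 <= 1, Kraft's inequality IS satisfied.
A prefix code with these lengths CAN exist.

Kraft sum = 0.19140625. Satisfied.


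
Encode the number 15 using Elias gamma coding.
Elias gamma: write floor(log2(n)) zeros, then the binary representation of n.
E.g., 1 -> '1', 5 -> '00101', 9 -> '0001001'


num_bits = floor(log2(15)) + 1 = 4
leading_zeros = num_bits - 1 = 3
binary(15) = 1111

Elias gamma(15) = '000' + '1111' = 0001111 (7 bits)


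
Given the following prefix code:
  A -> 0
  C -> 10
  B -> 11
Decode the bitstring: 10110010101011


Decoding step by step:
Bits 10 -> C
Bits 11 -> B
Bits 0 -> A
Bits 0 -> A
Bits 10 -> C
Bits 10 -> C
Bits 10 -> C
Bits 11 -> B


Decoded message: CBAACCCB


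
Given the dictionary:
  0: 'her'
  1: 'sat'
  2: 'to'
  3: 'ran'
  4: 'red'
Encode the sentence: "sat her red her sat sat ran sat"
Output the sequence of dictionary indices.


Look up each word in the dictionary:
  'sat' -> 1
  'her' -> 0
  'red' -> 4
  'her' -> 0
  'sat' -> 1
  'sat' -> 1
  'ran' -> 3
  'sat' -> 1

Encoded: [1, 0, 4, 0, 1, 1, 3, 1]


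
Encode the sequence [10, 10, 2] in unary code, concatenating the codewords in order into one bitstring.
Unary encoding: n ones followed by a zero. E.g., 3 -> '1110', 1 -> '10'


Encode each number as n ones followed by a terminating 0:
  10 -> 11111111110 (11 bits)
  10 -> 11111111110 (11 bits)
  2 -> 110 (3 bits)
Total length = 11 + 11 + 3 = 25 bits.

Unary([10, 10, 2]) = 1111111111011111111110110 (25 bits)


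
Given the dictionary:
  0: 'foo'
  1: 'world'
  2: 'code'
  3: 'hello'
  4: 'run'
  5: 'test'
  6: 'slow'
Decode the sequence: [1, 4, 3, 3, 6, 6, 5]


Look up each index in the dictionary:
  1 -> 'world'
  4 -> 'run'
  3 -> 'hello'
  3 -> 'hello'
  6 -> 'slow'
  6 -> 'slow'
  5 -> 'test'

Decoded: "world run hello hello slow slow test"


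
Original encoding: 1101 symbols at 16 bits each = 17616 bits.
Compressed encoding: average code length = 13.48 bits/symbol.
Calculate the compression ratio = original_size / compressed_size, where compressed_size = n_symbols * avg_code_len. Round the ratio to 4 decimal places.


original_size = n_symbols * orig_bits = 1101 * 16 = 17616 bits
compressed_size = n_symbols * avg_code_len = 1101 * 13.48 = 14841.48 bits
ratio = original_size / compressed_size = 17616 / 14841.48 = 1.1869

Compression ratio = 1.1869


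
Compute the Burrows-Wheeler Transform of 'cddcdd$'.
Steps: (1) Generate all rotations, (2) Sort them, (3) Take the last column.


Rotations (sorted):
  0: $cddcdd -> last char: d
  1: cdd$cdd -> last char: d
  2: cddcdd$ -> last char: $
  3: d$cddcd -> last char: d
  4: dcdd$cd -> last char: d
  5: dd$cddc -> last char: c
  6: ddcdd$c -> last char: c


BWT = dd$ddcc


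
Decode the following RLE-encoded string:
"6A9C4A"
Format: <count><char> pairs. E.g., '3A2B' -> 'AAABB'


Expanding each <count><char> pair:
  6A -> 'AAAAAA'
  9C -> 'CCCCCCCCC'
  4A -> 'AAAA'

Decoded = AAAAAACCCCCCCCCAAAA


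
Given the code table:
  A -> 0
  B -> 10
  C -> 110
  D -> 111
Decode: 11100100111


Decoding:
111 -> D
0 -> A
0 -> A
10 -> B
0 -> A
111 -> D


Result: DAABAD


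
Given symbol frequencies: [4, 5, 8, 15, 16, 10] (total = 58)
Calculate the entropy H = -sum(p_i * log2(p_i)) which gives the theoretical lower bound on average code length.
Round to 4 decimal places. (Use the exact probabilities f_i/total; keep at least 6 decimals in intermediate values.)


Per-symbol terms -p_i * log2(p_i) with p_i = f_i/58:
  p = 4/58 = 0.068966: log2(p) = -3.857981, -p*log2(p) = 0.266068
  p = 5/58 = 0.086207: log2(p) = -3.536053, -p*log2(p) = 0.304832
  p = 8/58 = 0.137931: log2(p) = -2.857981, -p*log2(p) = 0.394204
  p = 15/58 = 0.258621: log2(p) = -1.951090, -p*log2(p) = 0.504592
  p = 16/58 = 0.275862: log2(p) = -1.857981, -p*log2(p) = 0.512546
  p = 10/58 = 0.172414: log2(p) = -2.536053, -p*log2(p) = 0.437251
H = 0.266068 + 0.304832 + 0.394204 + 0.504592 + 0.512546 + 0.437251 = 2.419493

H = 2.4195 bits/symbol


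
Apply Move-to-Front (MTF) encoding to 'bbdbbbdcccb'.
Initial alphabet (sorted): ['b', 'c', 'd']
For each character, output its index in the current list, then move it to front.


MTF encoding:
'b': index 0 in ['b', 'c', 'd'] -> ['b', 'c', 'd']
'b': index 0 in ['b', 'c', 'd'] -> ['b', 'c', 'd']
'd': index 2 in ['b', 'c', 'd'] -> ['d', 'b', 'c']
'b': index 1 in ['d', 'b', 'c'] -> ['b', 'd', 'c']
'b': index 0 in ['b', 'd', 'c'] -> ['b', 'd', 'c']
'b': index 0 in ['b', 'd', 'c'] -> ['b', 'd', 'c']
'd': index 1 in ['b', 'd', 'c'] -> ['d', 'b', 'c']
'c': index 2 in ['d', 'b', 'c'] -> ['c', 'd', 'b']
'c': index 0 in ['c', 'd', 'b'] -> ['c', 'd', 'b']
'c': index 0 in ['c', 'd', 'b'] -> ['c', 'd', 'b']
'b': index 2 in ['c', 'd', 'b'] -> ['b', 'c', 'd']


Output: [0, 0, 2, 1, 0, 0, 1, 2, 0, 0, 2]


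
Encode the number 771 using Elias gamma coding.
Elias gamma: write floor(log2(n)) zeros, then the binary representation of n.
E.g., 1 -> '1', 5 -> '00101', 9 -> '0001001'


num_bits = floor(log2(771)) + 1 = 10
leading_zeros = num_bits - 1 = 9
binary(771) = 1100000011

Elias gamma(771) = '000000000' + '1100000011' = 0000000001100000011 (19 bits)


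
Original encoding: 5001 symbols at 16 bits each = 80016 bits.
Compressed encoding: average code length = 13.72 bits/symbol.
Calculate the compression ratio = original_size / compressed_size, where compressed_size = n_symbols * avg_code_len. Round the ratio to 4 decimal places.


original_size = n_symbols * orig_bits = 5001 * 16 = 80016 bits
compressed_size = n_symbols * avg_code_len = 5001 * 13.72 = 68613.72 bits
ratio = original_size / compressed_size = 80016 / 68613.72 = 1.1662

Compression ratio = 1.1662


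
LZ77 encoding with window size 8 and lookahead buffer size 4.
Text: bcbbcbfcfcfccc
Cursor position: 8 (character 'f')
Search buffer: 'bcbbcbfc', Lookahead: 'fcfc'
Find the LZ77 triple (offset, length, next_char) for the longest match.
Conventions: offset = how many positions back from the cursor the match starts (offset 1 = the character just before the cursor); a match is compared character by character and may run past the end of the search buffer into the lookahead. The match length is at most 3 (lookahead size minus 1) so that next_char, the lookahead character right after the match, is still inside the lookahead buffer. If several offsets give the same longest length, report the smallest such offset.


Try each offset into the search buffer:
  offset=1 (pos 7, char 'c'): match length 0
  offset=2 (pos 6, char 'f'): match length 3
  offset=3 (pos 5, char 'b'): match length 0
  offset=4 (pos 4, char 'c'): match length 0
  offset=5 (pos 3, char 'b'): match length 0
  offset=6 (pos 2, char 'b'): match length 0
  offset=7 (pos 1, char 'c'): match length 0
  offset=8 (pos 0, char 'b'): match length 0
Longest match has length 3 at offset 2.
next_char = character at position 8 + 3 = 11 -> 'c'

Best match: offset=2, length=3 (matching 'fcf' starting at position 6)
LZ77 triple: (2, 3, 'c')


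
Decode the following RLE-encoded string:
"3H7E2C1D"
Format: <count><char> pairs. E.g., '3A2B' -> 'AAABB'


Expanding each <count><char> pair:
  3H -> 'HHH'
  7E -> 'EEEEEEE'
  2C -> 'CC'
  1D -> 'D'

Decoded = HHHEEEEEEECCD


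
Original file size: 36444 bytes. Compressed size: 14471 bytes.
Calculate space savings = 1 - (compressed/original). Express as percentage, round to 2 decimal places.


ratio = compressed/original = 14471/36444 = 0.397075
savings = 1 - ratio = 1 - 0.397075 = 0.602925
as a percentage: 0.602925 * 100 = 60.29%

Space savings = 1 - 14471/36444 = 60.29%


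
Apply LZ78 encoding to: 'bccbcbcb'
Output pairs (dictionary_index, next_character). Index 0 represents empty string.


LZ78 encoding steps:
Dictionary: {0: ''}
Step 1: w='' (idx 0), next='b' -> output (0, 'b'), add 'b' as idx 1
Step 2: w='' (idx 0), next='c' -> output (0, 'c'), add 'c' as idx 2
Step 3: w='c' (idx 2), next='b' -> output (2, 'b'), add 'cb' as idx 3
Step 4: w='cb' (idx 3), next='c' -> output (3, 'c'), add 'cbc' as idx 4
Step 5: w='b' (idx 1), end of input -> output (1, '')


Encoded: [(0, 'b'), (0, 'c'), (2, 'b'), (3, 'c'), (1, '')]


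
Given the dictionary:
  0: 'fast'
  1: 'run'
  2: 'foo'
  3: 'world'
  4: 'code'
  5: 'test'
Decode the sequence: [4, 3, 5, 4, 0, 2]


Look up each index in the dictionary:
  4 -> 'code'
  3 -> 'world'
  5 -> 'test'
  4 -> 'code'
  0 -> 'fast'
  2 -> 'foo'

Decoded: "code world test code fast foo"


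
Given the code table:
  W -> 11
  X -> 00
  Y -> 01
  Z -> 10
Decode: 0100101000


Decoding:
01 -> Y
00 -> X
10 -> Z
10 -> Z
00 -> X


Result: YXZZX


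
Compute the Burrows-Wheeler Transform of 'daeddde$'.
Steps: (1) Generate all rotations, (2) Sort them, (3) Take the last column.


Rotations (sorted):
  0: $daeddde -> last char: e
  1: aeddde$d -> last char: d
  2: daeddde$ -> last char: $
  3: ddde$dae -> last char: e
  4: dde$daed -> last char: d
  5: de$daedd -> last char: d
  6: e$daeddd -> last char: d
  7: eddde$da -> last char: a


BWT = ed$eddda


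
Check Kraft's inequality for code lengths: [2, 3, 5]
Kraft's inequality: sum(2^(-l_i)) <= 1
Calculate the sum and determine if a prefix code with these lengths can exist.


Sum = 2^(-2) + 2^(-3) + 2^(-5)
    = 0.25 + 0.125 + 0.03125
    = 13/32 = 0.40625
Since 0.40625 <= 1, Kraft's inequality IS satisfied.
A prefix code with these lengths CAN exist.

Kraft sum = 0.40625. Satisfied.


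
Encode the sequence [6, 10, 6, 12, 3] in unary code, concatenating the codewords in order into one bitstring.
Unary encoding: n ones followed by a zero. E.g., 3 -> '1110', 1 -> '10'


Encode each number as n ones followed by a terminating 0:
  6 -> 1111110 (7 bits)
  10 -> 11111111110 (11 bits)
  6 -> 1111110 (7 bits)
  12 -> 1111111111110 (13 bits)
  3 -> 1110 (4 bits)
Total length = 7 + 11 + 7 + 13 + 4 = 42 bits.

Unary([6, 10, 6, 12, 3]) = 111111011111111110111111011111111111101110 (42 bits)


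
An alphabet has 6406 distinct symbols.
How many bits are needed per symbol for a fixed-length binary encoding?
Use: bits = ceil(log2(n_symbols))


log2(6406) = 12.6452
Bracket: 2^12 = 4096 < 6406 <= 2^13 = 8192
So ceil(log2(6406)) = 13

bits = ceil(log2(6406)) = ceil(12.6452) = 13 bits


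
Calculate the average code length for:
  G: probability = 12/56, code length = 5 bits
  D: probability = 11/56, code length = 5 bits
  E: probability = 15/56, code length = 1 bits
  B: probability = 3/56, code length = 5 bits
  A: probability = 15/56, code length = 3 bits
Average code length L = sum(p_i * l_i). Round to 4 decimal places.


Weighted contributions p_i * l_i:
  G: (12/56) * 5 = 60/56
  D: (11/56) * 5 = 55/56
  E: (15/56) * 1 = 15/56
  B: (3/56) * 5 = 15/56
  A: (15/56) * 3 = 45/56
Sum = (60 + 55 + 15 + 15 + 45)/56 = 190/56

L = 190/56 = 3.3929 bits/symbol


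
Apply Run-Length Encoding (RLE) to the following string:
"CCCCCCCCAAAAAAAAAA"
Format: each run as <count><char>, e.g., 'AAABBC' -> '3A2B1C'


Scanning runs left to right:
  i=0: run of 'C' x 8 -> '8C'
  i=8: run of 'A' x 10 -> '10A'

RLE = 8C10A


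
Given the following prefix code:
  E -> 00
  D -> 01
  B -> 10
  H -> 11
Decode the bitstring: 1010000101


Decoding step by step:
Bits 10 -> B
Bits 10 -> B
Bits 00 -> E
Bits 01 -> D
Bits 01 -> D


Decoded message: BBEDD


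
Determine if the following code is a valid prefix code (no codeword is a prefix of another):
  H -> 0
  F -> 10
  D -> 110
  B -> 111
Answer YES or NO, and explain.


Checking each pair (does one codeword prefix another?):
  H='0' vs F='10': no prefix
  H='0' vs D='110': no prefix
  H='0' vs B='111': no prefix
  F='10' vs H='0': no prefix
  F='10' vs D='110': no prefix
  F='10' vs B='111': no prefix
  D='110' vs H='0': no prefix
  D='110' vs F='10': no prefix
  D='110' vs B='111': no prefix
  B='111' vs H='0': no prefix
  B='111' vs F='10': no prefix
  B='111' vs D='110': no prefix
No violation found over all pairs.

YES -- this is a valid prefix code. No codeword is a prefix of any other codeword.


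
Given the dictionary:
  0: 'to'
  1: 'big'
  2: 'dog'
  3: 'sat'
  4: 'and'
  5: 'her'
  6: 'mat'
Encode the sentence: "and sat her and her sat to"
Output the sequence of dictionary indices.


Look up each word in the dictionary:
  'and' -> 4
  'sat' -> 3
  'her' -> 5
  'and' -> 4
  'her' -> 5
  'sat' -> 3
  'to' -> 0

Encoded: [4, 3, 5, 4, 5, 3, 0]


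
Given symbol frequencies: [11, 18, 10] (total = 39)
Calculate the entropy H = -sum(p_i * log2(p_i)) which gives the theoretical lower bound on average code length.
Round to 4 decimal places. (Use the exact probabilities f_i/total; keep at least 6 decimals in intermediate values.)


Per-symbol terms -p_i * log2(p_i) with p_i = f_i/39:
  p = 11/39 = 0.282051: log2(p) = -1.825971, -p*log2(p) = 0.515017
  p = 18/39 = 0.461538: log2(p) = -1.115477, -p*log2(p) = 0.514836
  p = 10/39 = 0.256410: log2(p) = -1.963474, -p*log2(p) = 0.503455
H = 0.515017 + 0.514836 + 0.503455 = 1.533308

H = 1.5333 bits/symbol


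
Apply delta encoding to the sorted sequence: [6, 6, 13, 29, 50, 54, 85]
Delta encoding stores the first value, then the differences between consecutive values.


First value: 6
Deltas:
  6 - 6 = 0
  13 - 6 = 7
  29 - 13 = 16
  50 - 29 = 21
  54 - 50 = 4
  85 - 54 = 31


Delta encoded: [6, 0, 7, 16, 21, 4, 31]


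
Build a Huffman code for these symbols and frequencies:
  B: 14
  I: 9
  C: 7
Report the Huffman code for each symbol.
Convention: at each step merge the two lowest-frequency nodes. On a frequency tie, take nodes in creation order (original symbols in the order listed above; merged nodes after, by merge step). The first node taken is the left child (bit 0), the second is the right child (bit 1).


Huffman tree construction:
Step 1: Merge C(7) + I(9) = 16
Step 2: Merge B(14) + (C+I)(16) = 30
Read each symbol's code off the tree from the root (left child = 0, right child = 1).

Codes:
  B: 0 (length 1)
  I: 11 (length 2)
  C: 10 (length 2)
Average code length: 46/30 = 1.5333 bits/symbol


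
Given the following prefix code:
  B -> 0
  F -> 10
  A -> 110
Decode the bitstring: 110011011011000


Decoding step by step:
Bits 110 -> A
Bits 0 -> B
Bits 110 -> A
Bits 110 -> A
Bits 110 -> A
Bits 0 -> B
Bits 0 -> B


Decoded message: ABAAABB


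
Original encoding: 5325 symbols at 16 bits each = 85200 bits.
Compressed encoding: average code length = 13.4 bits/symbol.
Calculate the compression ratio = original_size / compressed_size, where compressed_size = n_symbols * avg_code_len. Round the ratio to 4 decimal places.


original_size = n_symbols * orig_bits = 5325 * 16 = 85200 bits
compressed_size = n_symbols * avg_code_len = 5325 * 13.4 = 71355.0 bits
ratio = original_size / compressed_size = 85200 / 71355.0 = 1.194

Compression ratio = 1.194


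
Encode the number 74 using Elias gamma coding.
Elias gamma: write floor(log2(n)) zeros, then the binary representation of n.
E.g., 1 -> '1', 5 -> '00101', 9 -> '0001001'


num_bits = floor(log2(74)) + 1 = 7
leading_zeros = num_bits - 1 = 6
binary(74) = 1001010

Elias gamma(74) = '000000' + '1001010' = 0000001001010 (13 bits)


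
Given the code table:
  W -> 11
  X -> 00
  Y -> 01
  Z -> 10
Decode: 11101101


Decoding:
11 -> W
10 -> Z
11 -> W
01 -> Y


Result: WZWY


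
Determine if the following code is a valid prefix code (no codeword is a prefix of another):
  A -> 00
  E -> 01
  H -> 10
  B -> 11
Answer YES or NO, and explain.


Checking each pair (does one codeword prefix another?):
  A='00' vs E='01': no prefix
  A='00' vs H='10': no prefix
  A='00' vs B='11': no prefix
  E='01' vs A='00': no prefix
  E='01' vs H='10': no prefix
  E='01' vs B='11': no prefix
  H='10' vs A='00': no prefix
  H='10' vs E='01': no prefix
  H='10' vs B='11': no prefix
  B='11' vs A='00': no prefix
  B='11' vs E='01': no prefix
  B='11' vs H='10': no prefix
No violation found over all pairs.

YES -- this is a valid prefix code. No codeword is a prefix of any other codeword.


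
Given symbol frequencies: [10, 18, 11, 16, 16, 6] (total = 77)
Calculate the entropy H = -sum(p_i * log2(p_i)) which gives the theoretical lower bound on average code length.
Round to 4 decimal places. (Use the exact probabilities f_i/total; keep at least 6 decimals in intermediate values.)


Per-symbol terms -p_i * log2(p_i) with p_i = f_i/77:
  p = 10/77 = 0.129870: log2(p) = -2.944858, -p*log2(p) = 0.382449
  p = 18/77 = 0.233766: log2(p) = -2.096862, -p*log2(p) = 0.490175
  p = 11/77 = 0.142857: log2(p) = -2.807355, -p*log2(p) = 0.401051
  p = 16/77 = 0.207792: log2(p) = -2.266787, -p*log2(p) = 0.471021
  p = 16/77 = 0.207792: log2(p) = -2.266787, -p*log2(p) = 0.471021
  p = 6/77 = 0.077922: log2(p) = -3.681824, -p*log2(p) = 0.286895
H = 0.382449 + 0.490175 + 0.401051 + 0.471021 + 0.471021 + 0.286895 = 2.502612

H = 2.5026 bits/symbol


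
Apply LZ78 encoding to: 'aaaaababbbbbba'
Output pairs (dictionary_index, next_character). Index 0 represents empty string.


LZ78 encoding steps:
Dictionary: {0: ''}
Step 1: w='' (idx 0), next='a' -> output (0, 'a'), add 'a' as idx 1
Step 2: w='a' (idx 1), next='a' -> output (1, 'a'), add 'aa' as idx 2
Step 3: w='aa' (idx 2), next='b' -> output (2, 'b'), add 'aab' as idx 3
Step 4: w='a' (idx 1), next='b' -> output (1, 'b'), add 'ab' as idx 4
Step 5: w='' (idx 0), next='b' -> output (0, 'b'), add 'b' as idx 5
Step 6: w='b' (idx 5), next='b' -> output (5, 'b'), add 'bb' as idx 6
Step 7: w='bb' (idx 6), next='a' -> output (6, 'a'), add 'bba' as idx 7


Encoded: [(0, 'a'), (1, 'a'), (2, 'b'), (1, 'b'), (0, 'b'), (5, 'b'), (6, 'a')]


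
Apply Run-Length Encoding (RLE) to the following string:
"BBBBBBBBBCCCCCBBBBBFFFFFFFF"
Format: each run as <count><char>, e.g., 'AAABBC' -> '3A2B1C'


Scanning runs left to right:
  i=0: run of 'B' x 9 -> '9B'
  i=9: run of 'C' x 5 -> '5C'
  i=14: run of 'B' x 5 -> '5B'
  i=19: run of 'F' x 8 -> '8F'

RLE = 9B5C5B8F


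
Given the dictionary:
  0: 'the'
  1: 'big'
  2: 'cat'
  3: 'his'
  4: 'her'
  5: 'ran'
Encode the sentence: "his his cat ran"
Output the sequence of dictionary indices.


Look up each word in the dictionary:
  'his' -> 3
  'his' -> 3
  'cat' -> 2
  'ran' -> 5

Encoded: [3, 3, 2, 5]


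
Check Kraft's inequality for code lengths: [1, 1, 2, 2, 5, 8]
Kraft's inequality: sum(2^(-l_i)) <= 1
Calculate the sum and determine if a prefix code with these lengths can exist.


Sum = 2^(-1) + 2^(-1) + 2^(-2) + 2^(-2) + 2^(-5) + 2^(-8)
    = 0.5 + 0.5 + 0.25 + 0.25 + 0.03125 + 0.00390625
    = 393/256 = 1.53515625
Since 1.53515625 > 1, Kraft's inequality is NOT satisfied.
A prefix code with these lengths CANNOT exist.

Kraft sum = 1.53515625. Not satisfied.


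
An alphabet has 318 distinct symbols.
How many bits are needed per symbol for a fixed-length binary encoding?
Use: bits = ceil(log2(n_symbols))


log2(318) = 8.3129
Bracket: 2^8 = 256 < 318 <= 2^9 = 512
So ceil(log2(318)) = 9

bits = ceil(log2(318)) = ceil(8.3129) = 9 bits


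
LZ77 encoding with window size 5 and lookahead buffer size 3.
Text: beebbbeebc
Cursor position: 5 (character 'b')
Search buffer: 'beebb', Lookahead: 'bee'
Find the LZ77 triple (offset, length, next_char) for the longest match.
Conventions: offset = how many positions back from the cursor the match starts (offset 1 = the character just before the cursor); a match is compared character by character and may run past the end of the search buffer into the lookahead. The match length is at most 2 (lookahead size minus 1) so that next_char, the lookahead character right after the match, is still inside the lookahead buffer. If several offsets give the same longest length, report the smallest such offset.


Try each offset into the search buffer:
  offset=1 (pos 4, char 'b'): match length 1
  offset=2 (pos 3, char 'b'): match length 1
  offset=3 (pos 2, char 'e'): match length 0
  offset=4 (pos 1, char 'e'): match length 0
  offset=5 (pos 0, char 'b'): match length 2
Longest match has length 2 at offset 5.
next_char = character at position 5 + 2 = 7 -> 'e'

Best match: offset=5, length=2 (matching 'be' starting at position 0)
LZ77 triple: (5, 2, 'e')


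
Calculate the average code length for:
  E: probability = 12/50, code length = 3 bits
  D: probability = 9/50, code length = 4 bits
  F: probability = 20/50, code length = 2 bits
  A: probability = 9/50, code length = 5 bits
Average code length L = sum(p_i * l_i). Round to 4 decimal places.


Weighted contributions p_i * l_i:
  E: (12/50) * 3 = 36/50
  D: (9/50) * 4 = 36/50
  F: (20/50) * 2 = 40/50
  A: (9/50) * 5 = 45/50
Sum = (36 + 36 + 40 + 45)/50 = 157/50

L = 157/50 = 3.1400 bits/symbol


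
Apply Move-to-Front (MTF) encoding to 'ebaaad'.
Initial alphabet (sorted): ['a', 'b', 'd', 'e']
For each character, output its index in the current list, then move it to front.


MTF encoding:
'e': index 3 in ['a', 'b', 'd', 'e'] -> ['e', 'a', 'b', 'd']
'b': index 2 in ['e', 'a', 'b', 'd'] -> ['b', 'e', 'a', 'd']
'a': index 2 in ['b', 'e', 'a', 'd'] -> ['a', 'b', 'e', 'd']
'a': index 0 in ['a', 'b', 'e', 'd'] -> ['a', 'b', 'e', 'd']
'a': index 0 in ['a', 'b', 'e', 'd'] -> ['a', 'b', 'e', 'd']
'd': index 3 in ['a', 'b', 'e', 'd'] -> ['d', 'a', 'b', 'e']


Output: [3, 2, 2, 0, 0, 3]


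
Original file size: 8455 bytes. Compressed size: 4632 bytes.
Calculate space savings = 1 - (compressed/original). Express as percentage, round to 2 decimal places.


ratio = compressed/original = 4632/8455 = 0.547842
savings = 1 - ratio = 1 - 0.547842 = 0.452158
as a percentage: 0.452158 * 100 = 45.22%

Space savings = 1 - 4632/8455 = 45.22%


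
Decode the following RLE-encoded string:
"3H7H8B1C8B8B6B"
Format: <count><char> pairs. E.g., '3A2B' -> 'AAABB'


Expanding each <count><char> pair:
  3H -> 'HHH'
  7H -> 'HHHHHHH'
  8B -> 'BBBBBBBB'
  1C -> 'C'
  8B -> 'BBBBBBBB'
  8B -> 'BBBBBBBB'
  6B -> 'BBBBBB'

Decoded = HHHHHHHHHHBBBBBBBBCBBBBBBBBBBBBBBBBBBBBBB


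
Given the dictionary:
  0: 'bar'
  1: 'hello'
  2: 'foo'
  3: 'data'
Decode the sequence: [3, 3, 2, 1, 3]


Look up each index in the dictionary:
  3 -> 'data'
  3 -> 'data'
  2 -> 'foo'
  1 -> 'hello'
  3 -> 'data'

Decoded: "data data foo hello data"


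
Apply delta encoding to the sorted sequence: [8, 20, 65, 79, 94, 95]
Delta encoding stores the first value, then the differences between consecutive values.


First value: 8
Deltas:
  20 - 8 = 12
  65 - 20 = 45
  79 - 65 = 14
  94 - 79 = 15
  95 - 94 = 1


Delta encoded: [8, 12, 45, 14, 15, 1]


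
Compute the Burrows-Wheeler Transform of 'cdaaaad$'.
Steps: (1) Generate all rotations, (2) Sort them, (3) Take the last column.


Rotations (sorted):
  0: $cdaaaad -> last char: d
  1: aaaad$cd -> last char: d
  2: aaad$cda -> last char: a
  3: aad$cdaa -> last char: a
  4: ad$cdaaa -> last char: a
  5: cdaaaad$ -> last char: $
  6: d$cdaaaa -> last char: a
  7: daaaad$c -> last char: c


BWT = ddaaa$ac


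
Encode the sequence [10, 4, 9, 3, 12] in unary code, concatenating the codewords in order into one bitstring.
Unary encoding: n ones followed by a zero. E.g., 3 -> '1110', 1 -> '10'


Encode each number as n ones followed by a terminating 0:
  10 -> 11111111110 (11 bits)
  4 -> 11110 (5 bits)
  9 -> 1111111110 (10 bits)
  3 -> 1110 (4 bits)
  12 -> 1111111111110 (13 bits)
Total length = 11 + 5 + 10 + 4 + 13 = 43 bits.

Unary([10, 4, 9, 3, 12]) = 1111111111011110111111111011101111111111110 (43 bits)


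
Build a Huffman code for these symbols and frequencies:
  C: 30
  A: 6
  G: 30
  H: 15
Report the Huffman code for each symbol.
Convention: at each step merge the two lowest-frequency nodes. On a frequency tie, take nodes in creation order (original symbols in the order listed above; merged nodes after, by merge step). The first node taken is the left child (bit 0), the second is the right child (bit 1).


Huffman tree construction:
Step 1: Merge A(6) + H(15) = 21
Step 2: Merge (A+H)(21) + C(30) = 51
Step 3: Merge G(30) + ((A+H)+C)(51) = 81
Read each symbol's code off the tree from the root (left child = 0, right child = 1).

Codes:
  C: 11 (length 2)
  A: 100 (length 3)
  G: 0 (length 1)
  H: 101 (length 3)
Average code length: 153/81 = 1.8889 bits/symbol


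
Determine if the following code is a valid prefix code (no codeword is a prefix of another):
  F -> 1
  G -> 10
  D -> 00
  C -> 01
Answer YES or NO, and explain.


Checking each pair (does one codeword prefix another?):
  F='1' vs G='10': prefix -- VIOLATION

NO -- this is NOT a valid prefix code. F (1) is a prefix of G (10).


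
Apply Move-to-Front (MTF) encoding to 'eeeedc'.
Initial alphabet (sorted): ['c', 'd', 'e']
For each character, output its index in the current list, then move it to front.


MTF encoding:
'e': index 2 in ['c', 'd', 'e'] -> ['e', 'c', 'd']
'e': index 0 in ['e', 'c', 'd'] -> ['e', 'c', 'd']
'e': index 0 in ['e', 'c', 'd'] -> ['e', 'c', 'd']
'e': index 0 in ['e', 'c', 'd'] -> ['e', 'c', 'd']
'd': index 2 in ['e', 'c', 'd'] -> ['d', 'e', 'c']
'c': index 2 in ['d', 'e', 'c'] -> ['c', 'd', 'e']


Output: [2, 0, 0, 0, 2, 2]


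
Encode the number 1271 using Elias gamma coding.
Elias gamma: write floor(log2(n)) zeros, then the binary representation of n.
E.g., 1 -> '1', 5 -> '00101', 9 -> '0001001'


num_bits = floor(log2(1271)) + 1 = 11
leading_zeros = num_bits - 1 = 10
binary(1271) = 10011110111

Elias gamma(1271) = '0000000000' + '10011110111' = 000000000010011110111 (21 bits)


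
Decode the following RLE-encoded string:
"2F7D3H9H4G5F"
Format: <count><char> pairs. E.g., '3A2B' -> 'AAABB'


Expanding each <count><char> pair:
  2F -> 'FF'
  7D -> 'DDDDDDD'
  3H -> 'HHH'
  9H -> 'HHHHHHHHH'
  4G -> 'GGGG'
  5F -> 'FFFFF'

Decoded = FFDDDDDDDHHHHHHHHHHHHGGGGFFFFF


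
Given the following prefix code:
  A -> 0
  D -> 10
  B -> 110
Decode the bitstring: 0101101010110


Decoding step by step:
Bits 0 -> A
Bits 10 -> D
Bits 110 -> B
Bits 10 -> D
Bits 10 -> D
Bits 110 -> B


Decoded message: ADBDDB


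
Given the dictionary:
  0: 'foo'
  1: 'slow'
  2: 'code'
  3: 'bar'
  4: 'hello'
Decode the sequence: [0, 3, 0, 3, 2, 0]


Look up each index in the dictionary:
  0 -> 'foo'
  3 -> 'bar'
  0 -> 'foo'
  3 -> 'bar'
  2 -> 'code'
  0 -> 'foo'

Decoded: "foo bar foo bar code foo"
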